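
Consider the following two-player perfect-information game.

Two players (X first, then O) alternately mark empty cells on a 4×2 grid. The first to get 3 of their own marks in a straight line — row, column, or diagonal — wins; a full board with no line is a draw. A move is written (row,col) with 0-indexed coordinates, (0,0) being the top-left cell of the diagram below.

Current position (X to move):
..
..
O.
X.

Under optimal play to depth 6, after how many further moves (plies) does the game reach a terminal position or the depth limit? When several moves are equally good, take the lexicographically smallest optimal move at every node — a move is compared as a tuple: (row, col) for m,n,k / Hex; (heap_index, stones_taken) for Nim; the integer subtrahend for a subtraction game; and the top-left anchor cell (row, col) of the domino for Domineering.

PV length from [../../O./X.]: 6 plies

[../../O./X.] X move#1: (0,0):+0/X./../O./X.*, (0,1):+0/.X/../O./X., (1,0):+0/../X./O./X., (1,1):+0/../.X/O./X., (2,1):+0/../../OX/X., (3,1):+0/../../O./XX
[X./../O./X.] O move#2: (0,1):+0/XO/../O./X.*, (1,0):+0/X./O./O./X., (1,1):+0/X./.O/O./X., (2,1):+0/X./../OO/X., (3,1):+0/X./../O./XO
[XO/../O./X.] X move#3: (1,0):+0/XO/X./O./X.*, (1,1):+0/XO/.X/O./X., (2,1):+0/XO/../OX/X., (3,1):+0/XO/../O./XX
[XO/X./O./X.] O move#4: (1,1):+0/XO/XO/O./X.*, (2,1):+0/XO/X./OO/X., (3,1):+0/XO/X./O./XO
[XO/XO/O./X.] X move#5: (2,1):+0/XO/XO/OX/X.*, (3,1):-1/XO/XO/O./XX
[XO/XO/OX/X.] O move#6: (3,1):+0/XO/XO/OX/XO*
[XO/XO/OX/XO] end (terminal +0, X#7); searched ../../O./X. to 6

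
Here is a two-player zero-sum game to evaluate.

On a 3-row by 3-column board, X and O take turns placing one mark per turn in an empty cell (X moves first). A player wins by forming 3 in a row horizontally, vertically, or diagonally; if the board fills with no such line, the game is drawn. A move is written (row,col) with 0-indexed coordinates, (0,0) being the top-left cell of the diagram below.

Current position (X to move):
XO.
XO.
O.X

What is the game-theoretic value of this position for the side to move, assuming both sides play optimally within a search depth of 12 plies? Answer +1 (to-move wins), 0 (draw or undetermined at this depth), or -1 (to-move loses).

value(XO./XO./O.X, X) = -1

ply 1, X at XO./XO./O.X | (0,2)=-1→XOX/XO./O.X*; (1,2)=-1→XO./XOX/O.X; (2,1)=-1→XO./XO./OXX
ply 2, O at XOX/XO./O.X | (1,2)=+0→XOX/XOO/O.X; (2,1)=+1→XOX/XO./OOX*
ply 3: XOX/XO./OOX is terminal -1 (X); from XO./XO./O.X depth 12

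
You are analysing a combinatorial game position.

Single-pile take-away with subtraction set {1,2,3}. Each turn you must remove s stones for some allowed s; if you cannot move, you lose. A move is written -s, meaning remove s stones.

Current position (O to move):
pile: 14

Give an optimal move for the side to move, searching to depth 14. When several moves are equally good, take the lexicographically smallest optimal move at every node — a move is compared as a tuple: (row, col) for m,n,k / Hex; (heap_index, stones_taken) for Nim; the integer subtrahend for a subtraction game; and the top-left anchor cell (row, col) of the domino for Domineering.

[14] O move#1: -1:-1/13, -2:+1/12*, -3:-1/11
[12] X move#2: -1:-1/11*, -2:-1/10, -3:-1/9
[11] O move#3: -1:-1/10, -2:-1/9, -3:+1/8*
[8] X move#4: -1:-1/7*, -2:-1/6, -3:-1/5
[7] O move#5: -1:-1/6, -2:-1/5, -3:+1/4*
[4] X move#6: -1:-1/3*, -2:-1/2, -3:-1/1
[3] O move#7: -1:-1/2, -2:-1/1, -3:+1/0*
[0] end (terminal -1, X#8); searched 14 to 14

O's best at [14]: -2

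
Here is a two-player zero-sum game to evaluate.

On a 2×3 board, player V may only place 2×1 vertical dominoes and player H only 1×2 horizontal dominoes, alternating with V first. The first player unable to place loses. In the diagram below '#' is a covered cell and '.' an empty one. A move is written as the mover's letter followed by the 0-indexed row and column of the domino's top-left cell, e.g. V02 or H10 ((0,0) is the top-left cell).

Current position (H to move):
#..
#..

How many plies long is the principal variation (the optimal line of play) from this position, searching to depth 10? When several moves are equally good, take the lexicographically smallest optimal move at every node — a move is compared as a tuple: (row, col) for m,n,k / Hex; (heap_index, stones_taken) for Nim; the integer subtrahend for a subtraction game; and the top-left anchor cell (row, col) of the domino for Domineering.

p1 H@[#../#..]: H01[###/#..]+1* H11[#../###]+1
p2 V@[###/#..] terminal -1; root [#../#..] d10

PV length from [#../#..]: 1 ply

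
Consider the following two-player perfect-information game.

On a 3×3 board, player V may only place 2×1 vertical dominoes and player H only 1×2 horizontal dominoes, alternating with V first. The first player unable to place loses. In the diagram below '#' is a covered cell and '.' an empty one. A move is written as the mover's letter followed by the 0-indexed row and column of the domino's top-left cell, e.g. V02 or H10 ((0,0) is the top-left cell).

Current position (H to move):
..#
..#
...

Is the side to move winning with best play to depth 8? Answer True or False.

p1 H@[..#/..#/...]: H00[###/..#/...]-1 H10[..#/###/...]+1* H20[..#/..#/##.]-1 H21[..#/..#/.##]-1
p2 V@[..#/###/...] terminal -1; root [..#/..#/...] d8

H winning at [..#/..#/...]: True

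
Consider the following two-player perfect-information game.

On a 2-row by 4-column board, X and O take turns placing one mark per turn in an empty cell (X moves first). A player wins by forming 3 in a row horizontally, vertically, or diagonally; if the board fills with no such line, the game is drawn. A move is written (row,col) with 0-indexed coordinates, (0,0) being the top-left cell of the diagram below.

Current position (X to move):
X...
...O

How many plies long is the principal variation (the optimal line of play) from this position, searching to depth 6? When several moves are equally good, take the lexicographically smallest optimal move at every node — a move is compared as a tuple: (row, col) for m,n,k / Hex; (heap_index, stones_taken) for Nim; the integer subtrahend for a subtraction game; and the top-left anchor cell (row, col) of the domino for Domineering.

p1 X@[X.../...O]: (0,1)[XX../...O]+0* (0,2)[X.X./...O]+0 (0,3)[X..X/...O]+0 (1,0)[X.../X..O]+0 (1,1)[X.../.X.O]+0 (1,2)[X.../..XO]+0
p2 O@[XX../...O]: (0,2)[XXO./...O]+0* (0,3)[XX.O/...O]-1 (1,0)[XX../O..O]-1 (1,1)[XX../.O.O]-1 (1,2)[XX../..OO]-1
p3 X@[XXO./...O]: (0,3)[XXOX/...O]+0* (1,0)[XXO./X..O]+0 (1,1)[XXO./.X.O]+0 (1,2)[XXO./..XO]+0
p4 O@[XXOX/...O]: (1,0)[XXOX/O..O]+0* (1,1)[XXOX/.O.O]+0 (1,2)[XXOX/..OO]+0
p5 X@[XXOX/O..O]: (1,1)[XXOX/OX.O]+0* (1,2)[XXOX/O.XO]+0
p6 O@[XXOX/OX.O]: (1,2)[XXOX/OXOO]+0*
p7 X@[XXOX/OXOO] terminal +0; root [X.../...O] d6

PV length from [X.../...O]: 6 plies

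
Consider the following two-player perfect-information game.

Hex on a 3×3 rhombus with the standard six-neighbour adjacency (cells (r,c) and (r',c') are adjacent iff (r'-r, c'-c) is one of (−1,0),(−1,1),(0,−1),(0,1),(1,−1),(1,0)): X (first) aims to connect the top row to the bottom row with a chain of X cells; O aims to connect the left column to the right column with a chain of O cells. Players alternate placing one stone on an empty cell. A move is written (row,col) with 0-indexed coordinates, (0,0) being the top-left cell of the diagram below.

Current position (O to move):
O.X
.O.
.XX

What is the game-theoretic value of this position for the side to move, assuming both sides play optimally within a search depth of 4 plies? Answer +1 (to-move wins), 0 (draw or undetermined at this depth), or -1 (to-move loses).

value(O.X/.O./.XX, O) = +1

[O.X/.O./.XX] O move#1: (0,1):-1/OOX/.O./.XX, (1,0):-1/O.X/OO./.XX, (1,2):+1/O.X/.OO/.XX*, (2,0):-1/O.X/.O./OXX
[O.X/.OO/.XX] X move#2: (0,1):-1/OXX/.OO/.XX*, (1,0):-1/O.X/XOO/.XX, (2,0):-1/O.X/.OO/XXX
[OXX/.OO/.XX] O move#3: (1,0):+1/OXX/OOO/.XX*, (2,0):+1/OXX/.OO/OXX
[OXX/OOO/.XX] end (terminal -1, X#4); searched O.X/.O./.XX to 4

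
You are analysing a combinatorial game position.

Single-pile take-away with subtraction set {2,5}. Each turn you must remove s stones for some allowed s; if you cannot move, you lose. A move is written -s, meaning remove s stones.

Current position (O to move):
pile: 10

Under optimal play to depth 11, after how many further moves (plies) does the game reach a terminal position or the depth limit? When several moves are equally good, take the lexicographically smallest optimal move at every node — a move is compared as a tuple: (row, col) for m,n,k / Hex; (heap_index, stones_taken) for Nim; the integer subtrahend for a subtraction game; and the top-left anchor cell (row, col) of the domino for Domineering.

PV length from [10]: 5 plies

ply 1, O at 10 | -2=+1→8*; -5=-1→5
ply 2, X at 8 | -2=-1→6*; -5=-1→3
ply 3, O at 6 | -2=+1→4*; -5=+1→1
ply 4, X at 4 | -2=-1→2*
ply 5, O at 2 | -2=+1→0*
ply 6: 0 is terminal -1 (X); from 10 depth 11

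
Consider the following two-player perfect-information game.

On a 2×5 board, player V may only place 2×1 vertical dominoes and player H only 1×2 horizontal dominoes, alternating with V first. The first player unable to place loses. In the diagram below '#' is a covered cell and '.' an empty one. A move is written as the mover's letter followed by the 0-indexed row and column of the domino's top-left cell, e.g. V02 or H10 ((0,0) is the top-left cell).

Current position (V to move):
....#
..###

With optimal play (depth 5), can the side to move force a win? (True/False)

V winning at [....#/..###]: True

[....#/..###] V move#1: V00:-1/#...#/#.###, V01:+1/.#..#/.####*
[.#..#/.####] H move#2: H02:-1/.####/.####*
[.####/.####] V move#3: V00:+1/#####/#####*
[#####/#####] end (terminal -1, H#4); searched ....#/..### to 5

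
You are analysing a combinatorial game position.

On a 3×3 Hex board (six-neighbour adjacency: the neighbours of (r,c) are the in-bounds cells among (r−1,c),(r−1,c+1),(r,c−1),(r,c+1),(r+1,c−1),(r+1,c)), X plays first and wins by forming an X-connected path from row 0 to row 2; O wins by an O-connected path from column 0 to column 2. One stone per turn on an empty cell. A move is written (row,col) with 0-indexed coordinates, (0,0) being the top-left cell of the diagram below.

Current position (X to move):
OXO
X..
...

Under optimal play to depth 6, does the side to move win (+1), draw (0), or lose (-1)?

[OXO/X../...] X move#1: (1,1):+1/OXO/XX./...*, (1,2):+1/OXO/X.X/..., (2,0):+1/OXO/X../X.., (2,1):+1/OXO/X../.X., (2,2):+1/OXO/X../..X
[OXO/XX./...] O move#2: (1,2):-1/OXO/XXO/...*, (2,0):-1/OXO/XX./O.., (2,1):-1/OXO/XX./.O., (2,2):-1/OXO/XX./..O
[OXO/XXO/...] X move#3: (2,0):+1/OXO/XXO/X..*, (2,1):+1/OXO/XXO/.X., (2,2):+1/OXO/XXO/..X
[OXO/XXO/X..] end (terminal -1, O#4); searched OXO/X../... to 6

value(OXO/X../..., X) = +1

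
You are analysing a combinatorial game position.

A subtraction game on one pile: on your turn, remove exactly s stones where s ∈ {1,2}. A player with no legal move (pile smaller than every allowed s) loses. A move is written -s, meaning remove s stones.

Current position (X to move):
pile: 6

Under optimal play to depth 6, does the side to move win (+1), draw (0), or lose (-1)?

value(6, X) = -1

[6] X move#1: -1:-1/5*, -2:-1/4
[5] O move#2: -1:-1/4, -2:+1/3*
[3] X move#3: -1:-1/2*, -2:-1/1
[2] O move#4: -1:-1/1, -2:+1/0*
[0] end (terminal -1, X#5); searched 6 to 6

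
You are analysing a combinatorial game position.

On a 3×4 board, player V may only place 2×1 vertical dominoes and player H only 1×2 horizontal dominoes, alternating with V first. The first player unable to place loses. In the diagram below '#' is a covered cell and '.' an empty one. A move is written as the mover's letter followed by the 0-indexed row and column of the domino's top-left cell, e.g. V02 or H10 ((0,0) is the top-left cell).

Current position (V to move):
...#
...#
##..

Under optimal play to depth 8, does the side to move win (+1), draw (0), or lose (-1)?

value(...#/...#/##.., V) = +1

[...#/...#/##..] V move#1: V00:-1/#..#/#..#/##.., V01:+1/.#.#/.#.#/##..*, V02:-1/..##/..##/##.., V12:-1/...#/..##/###.
[.#.#/.#.#/##..] H move#2: H22:-1/.#.#/.#.#/####*
[.#.#/.#.#/####] V move#3: V00:+1/##.#/##.#/####*, V02:+1/.###/.###/####
[##.#/##.#/####] end (terminal -1, H#4); searched ...#/...#/##.. to 8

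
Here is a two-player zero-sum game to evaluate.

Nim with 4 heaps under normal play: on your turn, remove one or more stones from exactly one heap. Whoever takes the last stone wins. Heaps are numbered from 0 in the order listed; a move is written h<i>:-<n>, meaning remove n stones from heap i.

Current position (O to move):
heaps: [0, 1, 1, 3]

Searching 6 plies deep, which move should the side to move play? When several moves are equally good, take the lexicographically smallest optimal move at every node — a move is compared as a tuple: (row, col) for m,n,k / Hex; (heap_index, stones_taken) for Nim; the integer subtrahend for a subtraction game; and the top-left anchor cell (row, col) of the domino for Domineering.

p1 O@[(0,1,1,3)]: h1:-1[(0,0,1,3)]-1 h2:-1[(0,1,0,3)]-1 h3:-1[(0,1,1,2)]-1 h3:-2[(0,1,1,1)]-1 h3:-3[(0,1,1,0)]+1*
p2 X@[(0,1,1,0)]: h1:-1[(0,0,1,0)]-1* h2:-1[(0,1,0,0)]-1
p3 O@[(0,0,1,0)]: h2:-1[(0,0,0,0)]+1*
p4 X@[(0,0,0,0)] terminal -1; root [(0,1,1,3)] d6

O's best at [(0,1,1,3)]: h3:-3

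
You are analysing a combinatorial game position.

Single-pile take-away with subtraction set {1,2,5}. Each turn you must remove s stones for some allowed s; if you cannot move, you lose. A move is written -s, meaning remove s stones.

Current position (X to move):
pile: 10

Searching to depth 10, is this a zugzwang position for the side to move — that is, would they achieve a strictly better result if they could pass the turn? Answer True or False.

[10] X move#1: -1:+1/9*, -2:-1/8, -5:-1/5
[9] O move#2: -1:-1/8*, -2:-1/7, -5:-1/4
[8] X move#3: -1:-1/7, -2:+1/6*, -5:+1/3
[6] O move#4: -1:-1/5*, -2:-1/4, -5:-1/1
[5] X move#5: -1:-1/4, -2:+1/3*, -5:+1/0
[3] O move#6: -1:-1/2*, -2:-1/1
[2] X move#7: -1:-1/1, -2:+1/0*
[0] end (terminal -1, O#8); searched 10 to 10
if X skipped the turn, O would face:
~ [10] O move#1: -1:+1/9*, -2:-1/8, -5:-1/5
~ [9] X move#2: -1:-1/8*, -2:-1/7, -5:-1/4
~ [8] O move#3: -1:-1/7, -2:+1/6*, -5:+1/3
~ [6] X move#4: -1:-1/5*, -2:-1/4, -5:-1/1
~ [5] O move#5: -1:-1/4, -2:+1/3*, -5:+1/0
~ [3] X move#6: -1:-1/2*, -2:-1/1
~ [2] O move#7: -1:-1/1, -2:+1/0*
~ [0] end (terminal -1, X#8); searched 10 to 10
compare (X): move=+1 vs pass=-1

zugzwang(10, X) = False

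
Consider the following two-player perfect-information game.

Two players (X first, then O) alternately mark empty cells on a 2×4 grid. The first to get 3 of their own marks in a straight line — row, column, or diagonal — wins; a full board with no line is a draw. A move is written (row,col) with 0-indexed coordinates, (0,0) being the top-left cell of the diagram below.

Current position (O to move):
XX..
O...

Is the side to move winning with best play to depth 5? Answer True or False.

ply 1, O at XX../O... | (0,2)=+0→XXO./O...*; (0,3)=-1→XX.O/O...; (1,1)=-1→XX../OO..; (1,2)=-1→XX../O.O.; (1,3)=-1→XX../O..O
ply 2, X at XXO./O... | (0,3)=+0→XXOX/O...*; (1,1)=+0→XXO./OX..; (1,2)=+0→XXO./O.X.; (1,3)=+0→XXO./O..X
ply 3, O at XXOX/O... | (1,1)=+0→XXOX/OO..*; (1,2)=+0→XXOX/O.O.; (1,3)=+0→XXOX/O..O
ply 4, X at XXOX/OO.. | (1,2)=+0→XXOX/OOX.*; (1,3)=-1→XXOX/OO.X
ply 5, O at XXOX/OOX. | (1,3)=+0→XXOX/OOXO*
ply 6: XXOX/OOXO is terminal +0 (X); from XX../O... depth 5

O winning at [XX../O...]: False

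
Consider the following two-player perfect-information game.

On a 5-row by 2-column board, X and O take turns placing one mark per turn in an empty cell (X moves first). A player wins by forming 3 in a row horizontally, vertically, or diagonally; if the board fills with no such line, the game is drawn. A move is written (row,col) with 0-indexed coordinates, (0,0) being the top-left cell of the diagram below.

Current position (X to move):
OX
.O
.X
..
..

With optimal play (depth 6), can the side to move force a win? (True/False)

X winning at [OX/.O/.X/../..]: False

p1 X@[OX/.O/.X/../..]: (1,0)[OX/XO/.X/../..]+0* (2,0)[OX/.O/XX/../..]+0 (3,0)[OX/.O/.X/X./..]+0 (3,1)[OX/.O/.X/.X/..]+0 (4,0)[OX/.O/.X/../X.]+0 (4,1)[OX/.O/.X/../.X]+0
p2 O@[OX/XO/.X/../..]: (2,0)[OX/XO/OX/../..]+0* (3,0)[OX/XO/.X/O./..]+0 (3,1)[OX/XO/.X/.O/..]+0 (4,0)[OX/XO/.X/../O.]+0 (4,1)[OX/XO/.X/../.O]+0
p3 X@[OX/XO/OX/../..]: (3,0)[OX/XO/OX/X./..]+0* (3,1)[OX/XO/OX/.X/..]+0 (4,0)[OX/XO/OX/../X.]+0 (4,1)[OX/XO/OX/../.X]+0
p4 O@[OX/XO/OX/X./..]: (3,1)[OX/XO/OX/XO/..]+0* (4,0)[OX/XO/OX/X./O.]+0 (4,1)[OX/XO/OX/X./.O]+0
p5 X@[OX/XO/OX/XO/..]: (4,0)[OX/XO/OX/XO/X.]+0* (4,1)[OX/XO/OX/XO/.X]+0
p6 O@[OX/XO/OX/XO/X.]: (4,1)[OX/XO/OX/XO/XO]+0*
p7 X@[OX/XO/OX/XO/XO] terminal +0; root [OX/.O/.X/../..] d6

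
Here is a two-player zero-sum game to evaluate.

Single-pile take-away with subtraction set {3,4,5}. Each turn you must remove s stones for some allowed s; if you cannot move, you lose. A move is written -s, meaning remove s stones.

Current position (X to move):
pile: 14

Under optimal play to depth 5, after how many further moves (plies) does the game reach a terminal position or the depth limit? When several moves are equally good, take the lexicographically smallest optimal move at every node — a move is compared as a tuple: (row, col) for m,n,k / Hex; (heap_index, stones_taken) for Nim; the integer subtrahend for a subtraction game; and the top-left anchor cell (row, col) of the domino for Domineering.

p1 X@[14]: -3[11]-1 -4[10]+1* -5[9]+1
p2 O@[10]: -3[7]-1* -4[6]-1 -5[5]-1
p3 X@[7]: -3[4]-1 -4[3]-1 -5[2]+1*
p4 O@[2] terminal -1; root [14] d5

PV length from [14]: 3 plies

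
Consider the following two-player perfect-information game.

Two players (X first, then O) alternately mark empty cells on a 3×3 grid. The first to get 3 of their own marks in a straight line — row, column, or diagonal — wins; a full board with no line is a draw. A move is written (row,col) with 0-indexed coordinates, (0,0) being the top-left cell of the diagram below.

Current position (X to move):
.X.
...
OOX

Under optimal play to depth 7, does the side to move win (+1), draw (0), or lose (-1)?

ply 1, X at .X./.../OOX | (0,0)=+1→XX./.../OOX*; (0,2)=+1→.XX/.../OOX; (1,0)=+1→.X./X../OOX; (1,1)=+0→.X./.X./OOX; (1,2)=+1→.X./..X/OOX
ply 2, O at XX./.../OOX | (0,2)=-1→XXO/.../OOX*; (1,0)=-1→XX./O../OOX; (1,1)=-1→XX./.O./OOX; (1,2)=-1→XX./..O/OOX
ply 3, X at XXO/.../OOX | (1,0)=-1→XXO/X../OOX; (1,1)=+1→XXO/.X./OOX*; (1,2)=-1→XXO/..X/OOX
ply 4: XXO/.X./OOX is terminal -1 (O); from .X./.../OOX depth 7

value(.X./.../OOX, X) = +1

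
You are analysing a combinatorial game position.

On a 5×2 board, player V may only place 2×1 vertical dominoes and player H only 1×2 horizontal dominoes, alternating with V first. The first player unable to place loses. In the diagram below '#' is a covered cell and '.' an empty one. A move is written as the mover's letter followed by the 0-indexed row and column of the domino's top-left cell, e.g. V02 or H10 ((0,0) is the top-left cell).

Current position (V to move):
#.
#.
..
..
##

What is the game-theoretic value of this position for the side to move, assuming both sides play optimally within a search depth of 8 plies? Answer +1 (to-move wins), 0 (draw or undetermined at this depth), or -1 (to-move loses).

[#./#./../../##] V move#1: V01:-1/##/##/../../##, V11:-1/#./##/.#/../##, V20:+1/#./#./#./#./##*, V21:+1/#./#./.#/.#/##
[#./#./#./#./##] end (terminal -1, H#2); searched #./#./../../## to 8

value(#./#./../../##, V) = +1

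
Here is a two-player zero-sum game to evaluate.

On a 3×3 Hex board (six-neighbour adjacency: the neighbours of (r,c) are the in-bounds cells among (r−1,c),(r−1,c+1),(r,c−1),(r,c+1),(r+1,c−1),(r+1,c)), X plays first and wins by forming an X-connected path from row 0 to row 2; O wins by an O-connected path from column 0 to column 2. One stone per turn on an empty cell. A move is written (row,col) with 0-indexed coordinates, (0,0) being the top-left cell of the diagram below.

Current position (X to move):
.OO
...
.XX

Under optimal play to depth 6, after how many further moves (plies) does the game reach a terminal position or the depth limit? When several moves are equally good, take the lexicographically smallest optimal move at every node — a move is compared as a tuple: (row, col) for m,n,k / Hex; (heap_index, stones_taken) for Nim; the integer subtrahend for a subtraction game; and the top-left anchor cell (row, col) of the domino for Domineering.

PV length from [.OO/.../.XX]: 2 plies

[.OO/.../.XX] X move#1: (0,0):-1/XOO/.../.XX*, (1,0):-1/.OO/X../.XX, (1,1):-1/.OO/.X./.XX, (1,2):-1/.OO/..X/.XX, (2,0):-1/.OO/.../XXX
[XOO/.../.XX] O move#2: (1,0):+1/XOO/O../.XX*, (1,1):+1/XOO/.O./.XX, (1,2):-1/XOO/..O/.XX, (2,0):+1/XOO/.../OXX
[XOO/O../.XX] end (terminal -1, X#3); searched .OO/.../.XX to 6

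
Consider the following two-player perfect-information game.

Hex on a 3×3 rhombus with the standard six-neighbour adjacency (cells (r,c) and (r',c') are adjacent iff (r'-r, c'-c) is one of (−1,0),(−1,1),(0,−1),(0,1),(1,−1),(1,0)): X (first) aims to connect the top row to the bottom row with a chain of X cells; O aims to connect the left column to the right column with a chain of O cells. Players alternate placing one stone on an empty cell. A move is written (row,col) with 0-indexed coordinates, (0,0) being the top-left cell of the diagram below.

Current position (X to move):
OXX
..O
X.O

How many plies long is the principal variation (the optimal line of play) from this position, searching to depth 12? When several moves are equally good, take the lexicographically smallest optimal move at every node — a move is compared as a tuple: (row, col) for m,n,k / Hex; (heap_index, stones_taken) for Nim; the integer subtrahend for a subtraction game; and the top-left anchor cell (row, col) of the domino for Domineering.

p1 X@[OXX/..O/X.O]: (1,0)[OXX/X.O/X.O]+1* (1,1)[OXX/.XO/X.O]+1 (2,1)[OXX/..O/XXO]+1
p2 O@[OXX/X.O/X.O] terminal -1; root [OXX/..O/X.O] d12

PV length from [OXX/..O/X.O]: 1 ply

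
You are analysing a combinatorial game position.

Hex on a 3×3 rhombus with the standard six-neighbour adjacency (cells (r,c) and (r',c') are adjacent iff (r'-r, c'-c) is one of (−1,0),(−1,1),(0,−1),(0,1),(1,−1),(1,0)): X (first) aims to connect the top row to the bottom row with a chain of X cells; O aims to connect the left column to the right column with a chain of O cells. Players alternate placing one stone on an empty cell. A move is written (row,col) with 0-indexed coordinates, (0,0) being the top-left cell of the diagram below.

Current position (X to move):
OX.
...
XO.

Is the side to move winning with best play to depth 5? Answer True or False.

[OX./.../XO.] X move#1: (0,2):+1/OXX/.../XO.*, (1,0):+1/OX./X../XO., (1,1):+1/OX./.X./XO., (1,2):+1/OX./..X/XO., (2,2):+1/OX./.../XOX
[OXX/.../XO.] O move#2: (1,0):-1/OXX/O../XO.*, (1,1):-1/OXX/.O./XO., (1,2):-1/OXX/..O/XO., (2,2):-1/OXX/.../XOO
[OXX/O../XO.] X move#3: (1,1):+1/OXX/OX./XO.*, (1,2):+1/OXX/O.X/XO., (2,2):+1/OXX/O../XOX
[OXX/OX./XO.] end (terminal -1, O#4); searched OX./.../XO. to 5

X winning at [OX./.../XO.]: True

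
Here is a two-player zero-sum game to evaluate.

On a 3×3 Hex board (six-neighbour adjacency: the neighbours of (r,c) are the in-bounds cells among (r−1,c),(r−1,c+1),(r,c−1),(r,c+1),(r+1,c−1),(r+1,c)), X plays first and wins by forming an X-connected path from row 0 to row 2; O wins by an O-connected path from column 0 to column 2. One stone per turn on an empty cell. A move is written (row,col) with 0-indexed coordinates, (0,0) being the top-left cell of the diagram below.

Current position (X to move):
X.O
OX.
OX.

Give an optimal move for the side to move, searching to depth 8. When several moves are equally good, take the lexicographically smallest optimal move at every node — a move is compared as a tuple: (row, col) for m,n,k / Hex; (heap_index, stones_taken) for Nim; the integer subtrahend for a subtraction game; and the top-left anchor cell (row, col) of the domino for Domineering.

X's best at [X.O/OX./OX.]: (0,1)

[X.O/OX./OX.] X move#1: (0,1):+1/XXO/OX./OX.*, (1,2):-1/X.O/OXX/OX., (2,2):-1/X.O/OX./OXX
[XXO/OX./OX.] end (terminal -1, O#2); searched X.O/OX./OX. to 8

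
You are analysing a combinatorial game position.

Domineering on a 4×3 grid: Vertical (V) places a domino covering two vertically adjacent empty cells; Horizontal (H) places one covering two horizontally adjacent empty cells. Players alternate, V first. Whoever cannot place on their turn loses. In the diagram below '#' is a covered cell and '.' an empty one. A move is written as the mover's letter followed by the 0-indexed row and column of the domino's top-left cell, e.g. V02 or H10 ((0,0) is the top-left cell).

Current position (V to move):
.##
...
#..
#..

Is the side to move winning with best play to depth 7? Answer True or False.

ply 1, V at .##/.../#../#.. | V00=-1→###/#../#../#..; V11=+1→.##/.#./##./#..*; V12=+1→.##/..#/#.#/#..; V21=+1→.##/.../##./##.; V22=+1→.##/.../#.#/#.#
ply 2, H at .##/.#./##./#.. | H31=-1→.##/.#./##./###*
ply 3, V at .##/.#./##./### | V00=+1→###/##./##./###*; V12=+1→.##/.##/###/###
ply 4: ###/##./##./### is terminal -1 (H); from .##/.../#../#.. depth 7

V winning at [.##/.../#../#..]: True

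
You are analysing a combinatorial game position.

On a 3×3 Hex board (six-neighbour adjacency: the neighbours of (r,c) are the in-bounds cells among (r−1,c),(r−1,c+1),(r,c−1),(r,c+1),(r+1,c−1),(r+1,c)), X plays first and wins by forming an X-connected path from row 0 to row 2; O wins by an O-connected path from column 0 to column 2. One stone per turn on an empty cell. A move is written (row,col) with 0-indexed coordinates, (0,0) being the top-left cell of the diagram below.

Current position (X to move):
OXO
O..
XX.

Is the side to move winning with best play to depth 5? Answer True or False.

X winning at [OXO/O../XX.]: True

[OXO/O../XX.] X move#1: (1,1):+1/OXO/OX./XX.*, (1,2):-1/OXO/O.X/XX., (2,2):-1/OXO/O../XXX
[OXO/OX./XX.] end (terminal -1, O#2); searched OXO/O../XX. to 5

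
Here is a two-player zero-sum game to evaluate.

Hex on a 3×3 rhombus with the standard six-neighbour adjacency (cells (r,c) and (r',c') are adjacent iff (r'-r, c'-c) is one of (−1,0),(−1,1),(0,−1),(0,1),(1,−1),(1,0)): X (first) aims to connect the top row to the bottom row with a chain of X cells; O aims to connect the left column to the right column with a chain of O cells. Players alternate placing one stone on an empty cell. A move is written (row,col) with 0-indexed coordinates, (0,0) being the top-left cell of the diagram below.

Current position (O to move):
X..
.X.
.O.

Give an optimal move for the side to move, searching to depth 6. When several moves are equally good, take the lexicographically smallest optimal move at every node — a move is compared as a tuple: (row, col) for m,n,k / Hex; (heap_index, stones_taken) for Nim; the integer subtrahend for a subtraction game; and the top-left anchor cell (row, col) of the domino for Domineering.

p1 O@[X../.X./.O.]: (0,1)[XO./.X./.O.]-1 (0,2)[X.O/.X./.O.]-1 (1,0)[X../OX./.O.]-1 (1,2)[X../.XO/.O.]-1 (2,0)[X../.X./OO.]+1* (2,2)[X../.X./.OO]-1
p2 X@[X../.X./OO.]: (0,1)[XX./.X./OO.]-1* (0,2)[X.X/.X./OO.]-1 (1,0)[X../XX./OO.]-1 (1,2)[X../.XX/OO.]-1 (2,2)[X../.X./OOX]-1
p3 O@[XX./.X./OO.]: (0,2)[XXO/.X./OO.]+1* (1,0)[XX./OX./OO.]+1 (1,2)[XX./.XO/OO.]+1 (2,2)[XX./.X./OOO]+1
p4 X@[XXO/.X./OO.]: (1,0)[XXO/XX./OO.]-1* (1,2)[XXO/.XX/OO.]-1 (2,2)[XXO/.X./OOX]-1
p5 O@[XXO/XX./OO.]: (1,2)[XXO/XXO/OO.]+1* (2,2)[XXO/XX./OOO]+1
p6 X@[XXO/XXO/OO.] terminal -1; root [X../.X./.O.] d6

O's best at [X../.X./.O.]: (2,0)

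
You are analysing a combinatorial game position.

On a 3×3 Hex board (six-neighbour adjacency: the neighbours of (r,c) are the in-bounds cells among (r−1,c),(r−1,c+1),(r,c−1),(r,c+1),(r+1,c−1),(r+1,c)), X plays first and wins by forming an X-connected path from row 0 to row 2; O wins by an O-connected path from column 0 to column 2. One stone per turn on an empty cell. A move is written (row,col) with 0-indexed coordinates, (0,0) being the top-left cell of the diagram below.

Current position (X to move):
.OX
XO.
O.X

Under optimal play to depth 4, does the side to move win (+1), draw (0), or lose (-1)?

value(.OX/XO./O.X, X) = +1

[.OX/XO./O.X] X move#1: (0,0):-1/XOX/XO./O.X, (1,2):+1/.OX/XOX/O.X*, (2,1):-1/.OX/XO./OXX
[.OX/XOX/O.X] end (terminal -1, O#2); searched .OX/XO./O.X to 4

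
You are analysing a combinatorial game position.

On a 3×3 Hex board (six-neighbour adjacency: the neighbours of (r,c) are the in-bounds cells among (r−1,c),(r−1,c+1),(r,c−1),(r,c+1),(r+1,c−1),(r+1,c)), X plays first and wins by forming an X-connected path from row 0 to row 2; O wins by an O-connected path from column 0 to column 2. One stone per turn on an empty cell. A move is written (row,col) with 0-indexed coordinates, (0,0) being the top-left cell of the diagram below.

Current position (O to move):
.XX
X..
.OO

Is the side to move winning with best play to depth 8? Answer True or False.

ply 1, O at .XX/X../.OO | (0,0)=-1→OXX/X../.OO; (1,1)=-1→.XX/XO./.OO; (1,2)=-1→.XX/X.O/.OO; (2,0)=+1→.XX/X../OOO*
ply 2: .XX/X../OOO is terminal -1 (X); from .XX/X../.OO depth 8

O winning at [.XX/X../.OO]: True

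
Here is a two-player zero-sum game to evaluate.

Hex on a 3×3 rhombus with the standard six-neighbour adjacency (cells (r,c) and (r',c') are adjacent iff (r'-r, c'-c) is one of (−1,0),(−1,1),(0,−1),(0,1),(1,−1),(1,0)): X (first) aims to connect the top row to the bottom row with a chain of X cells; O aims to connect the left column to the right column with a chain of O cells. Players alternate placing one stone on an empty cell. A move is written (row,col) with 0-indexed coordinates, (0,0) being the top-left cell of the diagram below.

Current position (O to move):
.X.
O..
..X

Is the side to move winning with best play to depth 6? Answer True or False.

[.X./O../..X] O move#1: (0,0):-1/OX./O../..X, (0,2):-1/.XO/O../..X, (1,1):+1/.X./OO./..X*, (1,2):-1/.X./O.O/..X, (2,0):-1/.X./O../O.X, (2,1):-1/.X./O../.OX
[.X./OO./..X] X move#2: (0,0):-1/XX./OO./..X*, (0,2):-1/.XX/OO./..X, (1,2):-1/.X./OOX/..X, (2,0):-1/.X./OO./X.X, (2,1):-1/.X./OO./.XX
[XX./OO./..X] O move#3: (0,2):+1/XXO/OO./..X*, (1,2):+1/XX./OOO/..X, (2,0):+1/XX./OO./O.X, (2,1):+1/XX./OO./.OX
[XXO/OO./..X] end (terminal -1, X#4); searched .X./O../..X to 6

O winning at [.X./O../..X]: True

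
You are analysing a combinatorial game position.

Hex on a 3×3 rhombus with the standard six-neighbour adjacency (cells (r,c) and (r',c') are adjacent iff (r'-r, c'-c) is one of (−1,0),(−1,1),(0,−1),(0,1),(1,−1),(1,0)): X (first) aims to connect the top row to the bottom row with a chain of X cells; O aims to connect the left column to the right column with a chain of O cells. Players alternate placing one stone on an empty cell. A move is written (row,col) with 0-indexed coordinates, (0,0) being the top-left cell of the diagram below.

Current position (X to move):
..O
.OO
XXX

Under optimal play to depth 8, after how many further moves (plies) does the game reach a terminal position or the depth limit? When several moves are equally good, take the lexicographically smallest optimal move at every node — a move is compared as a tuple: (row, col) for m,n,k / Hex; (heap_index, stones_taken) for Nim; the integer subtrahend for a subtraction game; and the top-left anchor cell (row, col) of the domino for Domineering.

ply 1, X at ..O/.OO/XXX | (0,0)=-1→X.O/.OO/XXX; (0,1)=-1→.XO/.OO/XXX; (1,0)=+1→..O/XOO/XXX*
ply 2, O at ..O/XOO/XXX | (0,0)=-1→O.O/XOO/XXX*; (0,1)=-1→.OO/XOO/XXX
ply 3, X at O.O/XOO/XXX | (0,1)=+1→OXO/XOO/XXX*
ply 4: OXO/XOO/XXX is terminal -1 (O); from ..O/.OO/XXX depth 8

PV length from [..O/.OO/XXX]: 3 plies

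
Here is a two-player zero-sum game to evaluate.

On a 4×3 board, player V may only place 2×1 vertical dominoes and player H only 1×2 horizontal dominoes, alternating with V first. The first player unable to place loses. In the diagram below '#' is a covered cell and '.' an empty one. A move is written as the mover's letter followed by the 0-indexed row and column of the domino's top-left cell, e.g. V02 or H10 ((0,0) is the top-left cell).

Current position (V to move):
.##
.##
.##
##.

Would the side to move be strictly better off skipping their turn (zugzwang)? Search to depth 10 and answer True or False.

[.##/.##/.##/##.] V move#1: V00:+1/###/###/.##/##.*, V10:+1/.##/###/###/##.
[###/###/.##/##.] end (terminal -1, H#2); searched .##/.##/.##/##. to 10
if V skipped the turn, H would face:
~ [.##/.##/.##/##.] end (terminal -1, H#1); searched .##/.##/.##/##. to 10
compare (V): move=+1 vs pass=+1

zugzwang(.##/.##/.##/##., V) = False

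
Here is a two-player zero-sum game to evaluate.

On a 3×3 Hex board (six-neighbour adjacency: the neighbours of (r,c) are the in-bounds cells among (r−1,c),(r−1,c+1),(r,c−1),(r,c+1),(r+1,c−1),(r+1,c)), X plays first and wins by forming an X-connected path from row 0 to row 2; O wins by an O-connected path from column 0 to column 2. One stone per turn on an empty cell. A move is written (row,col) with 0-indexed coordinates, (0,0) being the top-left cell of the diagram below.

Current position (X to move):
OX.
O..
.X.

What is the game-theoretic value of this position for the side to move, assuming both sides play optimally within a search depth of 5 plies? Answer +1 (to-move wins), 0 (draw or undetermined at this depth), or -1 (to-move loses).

value(OX./O../.X., X) = +1

ply 1, X at OX./O../.X. | (0,2)=+1→OXX/O../.X.*; (1,1)=+1→OX./OX./.X.; (1,2)=+1→OX./O.X/.X.; (2,0)=-1→OX./O../XX.; (2,2)=-1→OX./O../.XX
ply 2, O at OXX/O../.X. | (1,1)=-1→OXX/OO./.X.*; (1,2)=-1→OXX/O.O/.X.; (2,0)=-1→OXX/O../OX.; (2,2)=-1→OXX/O../.XO
ply 3, X at OXX/OO./.X. | (1,2)=+1→OXX/OOX/.X.*; (2,0)=-1→OXX/OO./XX.; (2,2)=-1→OXX/OO./.XX
ply 4: OXX/OOX/.X. is terminal -1 (O); from OX./O../.X. depth 5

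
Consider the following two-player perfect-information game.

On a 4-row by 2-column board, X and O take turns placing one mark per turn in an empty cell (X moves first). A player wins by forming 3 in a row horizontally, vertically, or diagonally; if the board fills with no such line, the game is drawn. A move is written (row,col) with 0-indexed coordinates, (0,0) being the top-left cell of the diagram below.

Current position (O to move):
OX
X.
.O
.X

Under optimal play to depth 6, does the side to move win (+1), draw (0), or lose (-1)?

value(OX/X./.O/.X, O) = 0

[OX/X./.O/.X] O move#1: (1,1):+0/OX/XO/.O/.X*, (2,0):+0/OX/X./OO/.X, (3,0):+0/OX/X./.O/OX
[OX/XO/.O/.X] X move#2: (2,0):+0/OX/XO/XO/.X*, (3,0):+0/OX/XO/.O/XX
[OX/XO/XO/.X] O move#3: (3,0):+0/OX/XO/XO/OX*
[OX/XO/XO/OX] end (terminal +0, X#4); searched OX/X./.O/.X to 6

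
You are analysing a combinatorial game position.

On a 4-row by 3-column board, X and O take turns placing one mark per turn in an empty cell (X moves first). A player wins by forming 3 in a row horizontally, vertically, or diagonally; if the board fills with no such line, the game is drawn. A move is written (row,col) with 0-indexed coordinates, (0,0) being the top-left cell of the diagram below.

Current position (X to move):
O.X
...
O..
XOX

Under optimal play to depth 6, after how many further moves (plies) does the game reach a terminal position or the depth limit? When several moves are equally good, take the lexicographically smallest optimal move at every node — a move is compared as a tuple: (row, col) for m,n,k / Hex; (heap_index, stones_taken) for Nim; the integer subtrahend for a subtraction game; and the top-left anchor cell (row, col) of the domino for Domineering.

PV length from [O.X/.../O../XOX]: 2 plies

[O.X/.../O../XOX] X move#1: (0,1):-1/OXX/.../O../XOX*, (1,0):-1/O.X/X../O../XOX, (1,1):-1/O.X/.X./O../XOX, (1,2):-1/O.X/..X/O../XOX, (2,1):-1/O.X/.../OX./XOX, (2,2):-1/O.X/.../O.X/XOX
[OXX/.../O../XOX] O move#2: (1,0):+1/OXX/O../O../XOX*, (1,1):+1/OXX/.O./O../XOX, (1,2):+1/OXX/..O/O../XOX, (2,1):+1/OXX/.../OO./XOX, (2,2):+1/OXX/.../O.O/XOX
[OXX/O../O../XOX] end (terminal -1, X#3); searched O.X/.../O../XOX to 6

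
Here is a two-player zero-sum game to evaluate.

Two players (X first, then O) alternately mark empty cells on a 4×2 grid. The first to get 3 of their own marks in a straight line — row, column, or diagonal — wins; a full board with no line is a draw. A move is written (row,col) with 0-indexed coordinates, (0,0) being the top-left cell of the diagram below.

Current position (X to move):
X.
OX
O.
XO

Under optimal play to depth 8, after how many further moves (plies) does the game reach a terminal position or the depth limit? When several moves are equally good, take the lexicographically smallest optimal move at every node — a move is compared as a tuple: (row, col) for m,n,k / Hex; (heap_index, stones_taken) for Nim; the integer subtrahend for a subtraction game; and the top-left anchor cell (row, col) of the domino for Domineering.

ply 1, X at X./OX/O./XO | (0,1)=+0→XX/OX/O./XO*; (2,1)=+0→X./OX/OX/XO
ply 2, O at XX/OX/O./XO | (2,1)=+0→XX/OX/OO/XO*
ply 3: XX/OX/OO/XO is terminal +0 (X); from X./OX/O./XO depth 8

PV length from [X./OX/O./XO]: 2 plies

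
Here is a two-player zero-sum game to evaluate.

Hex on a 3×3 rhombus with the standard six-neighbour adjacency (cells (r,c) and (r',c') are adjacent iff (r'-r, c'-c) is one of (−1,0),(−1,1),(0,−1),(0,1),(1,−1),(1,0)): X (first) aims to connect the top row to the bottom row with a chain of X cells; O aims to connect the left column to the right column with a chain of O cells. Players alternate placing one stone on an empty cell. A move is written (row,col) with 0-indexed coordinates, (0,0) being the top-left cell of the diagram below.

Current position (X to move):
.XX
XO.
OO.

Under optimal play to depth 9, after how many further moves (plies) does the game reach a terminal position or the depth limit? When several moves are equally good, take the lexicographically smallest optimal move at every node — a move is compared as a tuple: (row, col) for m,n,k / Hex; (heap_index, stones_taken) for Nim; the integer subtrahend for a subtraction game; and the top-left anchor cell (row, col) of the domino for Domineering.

p1 X@[.XX/XO./OO.]: (0,0)[XXX/XO./OO.]-1* (1,2)[.XX/XOX/OO.]-1 (2,2)[.XX/XO./OOX]-1
p2 O@[XXX/XO./OO.]: (1,2)[XXX/XOO/OO.]+1* (2,2)[XXX/XO./OOO]+1
p3 X@[XXX/XOO/OO.] terminal -1; root [.XX/XO./OO.] d9

PV length from [.XX/XO./OO.]: 2 plies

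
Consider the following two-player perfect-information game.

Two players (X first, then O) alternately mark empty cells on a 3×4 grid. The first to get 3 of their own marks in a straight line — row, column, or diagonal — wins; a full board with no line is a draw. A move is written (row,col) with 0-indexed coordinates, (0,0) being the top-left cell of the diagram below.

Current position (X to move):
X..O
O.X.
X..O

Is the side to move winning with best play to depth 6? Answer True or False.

X winning at [X..O/O.X./X..O]: True

ply 1, X at X..O/O.X./X..O | (0,1)=-1→XX.O/O.X./X..O; (0,2)=-1→X.XO/O.X./X..O; (1,1)=-1→X..O/OXX./X..O; (1,3)=+1→X..O/O.XX/X..O*; (2,1)=-1→X..O/O.X./XX.O; (2,2)=-1→X..O/O.X./X.XO
ply 2, O at X..O/O.XX/X..O | (0,1)=-1→XO.O/O.XX/X..O*; (0,2)=-1→X.OO/O.XX/X..O; (1,1)=-1→X..O/OOXX/X..O; (2,1)=-1→X..O/O.XX/XO.O; (2,2)=-1→X..O/O.XX/X.OO
ply 3, X at XO.O/O.XX/X..O | (0,2)=+1→XOXO/O.XX/X..O*; (1,1)=+1→XO.O/OXXX/X..O; (2,1)=-1→XO.O/O.XX/XX.O; (2,2)=-1→XO.O/O.XX/X.XO
ply 4, O at XOXO/O.XX/X..O | (1,1)=-1→XOXO/OOXX/X..O*; (2,1)=-1→XOXO/O.XX/XO.O; (2,2)=-1→XOXO/O.XX/X.OO
ply 5, X at XOXO/OOXX/X..O | (2,1)=+0→XOXO/OOXX/XX.O; (2,2)=+1→XOXO/OOXX/X.XO*
ply 6: XOXO/OOXX/X.XO is terminal -1 (O); from X..O/O.X./X..O depth 6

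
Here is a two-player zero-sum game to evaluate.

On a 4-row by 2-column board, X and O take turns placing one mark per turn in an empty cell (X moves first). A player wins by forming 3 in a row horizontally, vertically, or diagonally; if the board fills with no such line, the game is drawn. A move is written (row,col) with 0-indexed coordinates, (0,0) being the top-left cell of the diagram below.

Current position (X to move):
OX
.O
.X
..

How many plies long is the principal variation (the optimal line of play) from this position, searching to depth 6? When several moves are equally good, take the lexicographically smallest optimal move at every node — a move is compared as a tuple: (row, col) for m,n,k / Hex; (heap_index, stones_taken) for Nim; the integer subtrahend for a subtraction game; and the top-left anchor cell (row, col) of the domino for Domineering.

ply 1, X at OX/.O/.X/.. | (1,0)=+0→OX/XO/.X/..*; (2,0)=+0→OX/.O/XX/..; (3,0)=+0→OX/.O/.X/X.; (3,1)=+0→OX/.O/.X/.X
ply 2, O at OX/XO/.X/.. | (2,0)=+0→OX/XO/OX/..*; (3,0)=+0→OX/XO/.X/O.; (3,1)=+0→OX/XO/.X/.O
ply 3, X at OX/XO/OX/.. | (3,0)=+0→OX/XO/OX/X.*; (3,1)=+0→OX/XO/OX/.X
ply 4, O at OX/XO/OX/X. | (3,1)=+0→OX/XO/OX/XO*
ply 5: OX/XO/OX/XO is terminal +0 (X); from OX/.O/.X/.. depth 6

PV length from [OX/.O/.X/..]: 4 plies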